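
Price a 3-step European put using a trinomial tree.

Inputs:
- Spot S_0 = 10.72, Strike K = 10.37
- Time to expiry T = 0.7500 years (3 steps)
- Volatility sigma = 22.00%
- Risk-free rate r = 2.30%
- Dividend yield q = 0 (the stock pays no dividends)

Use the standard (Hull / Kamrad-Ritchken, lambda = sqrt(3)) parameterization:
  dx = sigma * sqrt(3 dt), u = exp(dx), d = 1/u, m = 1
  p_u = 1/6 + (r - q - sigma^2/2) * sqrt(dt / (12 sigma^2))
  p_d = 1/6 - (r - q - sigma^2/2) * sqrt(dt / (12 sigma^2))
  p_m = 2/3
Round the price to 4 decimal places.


Answer: Price = V(0,0) = 0.5399

Derivation:
dt = T/N = 0.250000; dx = sigma*sqrt(3*dt) = 0.190526
u = exp(dx) = 1.209885; d = 1/u = 0.826525
p_u = 0.165879, p_m = 0.666667, p_d = 0.167454
Discount per step: exp(-r*dt) = 0.994266
Stock lattice S(k, j) with j the centered position index:
  k=0: S(0,+0) = 10.7200
  k=1: S(1,-1) = 8.8603; S(1,+0) = 10.7200; S(1,+1) = 12.9700
  k=2: S(2,-2) = 7.3233; S(2,-1) = 8.8603; S(2,+0) = 10.7200; S(2,+1) = 12.9700; S(2,+2) = 15.6922
  k=3: S(3,-3) = 6.0529; S(3,-2) = 7.3233; S(3,-1) = 8.8603; S(3,+0) = 10.7200; S(3,+1) = 12.9700; S(3,+2) = 15.6922; S(3,+3) = 18.9857
Terminal payoffs V(N, j) = max(K - S_T, 0):
  V(3,-3) = 4.317119; V(3,-2) = 3.046708; V(3,-1) = 1.509656; V(3,+0) = 0.000000; V(3,+1) = 0.000000; V(3,+2) = 0.000000; V(3,+3) = 0.000000
Backward induction: V(k, j) = exp(-r*dt) * [p_u * V(k+1, j+1) + p_m * V(k+1, j) + p_d * V(k+1, j-1)]
  V(2,-2) = exp(-r*dt) * [p_u*1.509656 + p_m*3.046708 + p_d*4.317119] = 2.987252
  V(2,-1) = exp(-r*dt) * [p_u*0.000000 + p_m*1.509656 + p_d*3.046708] = 1.507925
  V(2,+0) = exp(-r*dt) * [p_u*0.000000 + p_m*0.000000 + p_d*1.509656] = 0.251348
  V(2,+1) = exp(-r*dt) * [p_u*0.000000 + p_m*0.000000 + p_d*0.000000] = 0.000000
  V(2,+2) = exp(-r*dt) * [p_u*0.000000 + p_m*0.000000 + p_d*0.000000] = 0.000000
  V(1,-1) = exp(-r*dt) * [p_u*0.251348 + p_m*1.507925 + p_d*2.987252] = 1.538333
  V(1,+0) = exp(-r*dt) * [p_u*0.000000 + p_m*0.251348 + p_d*1.507925] = 0.417665
  V(1,+1) = exp(-r*dt) * [p_u*0.000000 + p_m*0.000000 + p_d*0.251348] = 0.041848
  V(0,+0) = exp(-r*dt) * [p_u*0.041848 + p_m*0.417665 + p_d*1.538333] = 0.539872


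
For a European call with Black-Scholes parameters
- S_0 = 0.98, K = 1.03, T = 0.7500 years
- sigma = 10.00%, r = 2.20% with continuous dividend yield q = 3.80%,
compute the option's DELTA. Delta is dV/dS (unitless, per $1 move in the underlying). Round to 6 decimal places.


d1 = -0.6698592132; d2 = -0.7564617536
phi(d1) = 0.3187672023; exp(-qT) = 0.9719022941; exp(-rT) = 0.9836353794
N(d1) = 0.2514737712
Delta = exp(-qT) * N(d1) = 0.9719022941 * 0.2514737712 = 0.244408

Answer: Delta = 0.244408


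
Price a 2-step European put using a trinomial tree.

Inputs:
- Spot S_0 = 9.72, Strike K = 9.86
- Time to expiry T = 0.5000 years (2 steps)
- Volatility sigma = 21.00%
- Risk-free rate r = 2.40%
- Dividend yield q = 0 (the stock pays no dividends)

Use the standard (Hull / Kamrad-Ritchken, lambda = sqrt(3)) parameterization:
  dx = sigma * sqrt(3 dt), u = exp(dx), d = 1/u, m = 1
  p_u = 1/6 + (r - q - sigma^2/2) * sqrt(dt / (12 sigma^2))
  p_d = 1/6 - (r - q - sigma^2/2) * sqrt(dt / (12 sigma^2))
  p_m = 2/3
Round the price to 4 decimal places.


dt = T/N = 0.250000; dx = sigma*sqrt(3*dt) = 0.181865
u = exp(dx) = 1.199453; d = 1/u = 0.833714
p_u = 0.168007, p_m = 0.666667, p_d = 0.165326
Discount per step: exp(-r*dt) = 0.994018
Stock lattice S(k, j) with j the centered position index:
  k=0: S(0,+0) = 9.7200
  k=1: S(1,-1) = 8.1037; S(1,+0) = 9.7200; S(1,+1) = 11.6587
  k=2: S(2,-2) = 6.7562; S(2,-1) = 8.1037; S(2,+0) = 9.7200; S(2,+1) = 11.6587; S(2,+2) = 13.9840
Terminal payoffs V(N, j) = max(K - S_T, 0):
  V(2,-2) = 3.103838; V(2,-1) = 1.756304; V(2,+0) = 0.140000; V(2,+1) = 0.000000; V(2,+2) = 0.000000
Backward induction: V(k, j) = exp(-r*dt) * [p_u * V(k+1, j+1) + p_m * V(k+1, j) + p_d * V(k+1, j-1)]
  V(1,-1) = exp(-r*dt) * [p_u*0.140000 + p_m*1.756304 + p_d*3.103838] = 1.697322
  V(1,+0) = exp(-r*dt) * [p_u*0.000000 + p_m*0.140000 + p_d*1.756304] = 0.381401
  V(1,+1) = exp(-r*dt) * [p_u*0.000000 + p_m*0.000000 + p_d*0.140000] = 0.023007
  V(0,+0) = exp(-r*dt) * [p_u*0.023007 + p_m*0.381401 + p_d*1.697322] = 0.535522

Answer: Price = V(0,0) = 0.5355


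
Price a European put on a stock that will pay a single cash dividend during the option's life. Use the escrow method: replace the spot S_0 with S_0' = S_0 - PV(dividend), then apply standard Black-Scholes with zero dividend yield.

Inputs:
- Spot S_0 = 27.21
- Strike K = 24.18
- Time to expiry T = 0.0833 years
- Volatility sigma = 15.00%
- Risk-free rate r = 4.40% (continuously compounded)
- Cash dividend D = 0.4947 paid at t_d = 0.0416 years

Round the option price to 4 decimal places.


Answer: Price = 0.0031

Derivation:
PV(D) = D * exp(-r * t_d) = 0.4947 * 0.99817127 = 0.49379533
S_0' = S_0 - PV(D) = 27.2100 - 0.49379533 = 26.71620467
d1 = (ln(S_0'/K) + (r + sigma^2/2)*T) / (sigma*sqrt(T)) = 2.41026771
d2 = d1 - sigma*sqrt(T) = 2.36697510
exp(-rT) = 0.99634151
N(-d1) = 0.00797041; N(-d2) = 0.00896707
P = K * exp(-rT) * N(-d2) - S_0' * N(-d1) = 24.1800 * 0.99634151 * 0.00896707 - 26.71620467 * 0.00797041 = 0.0031


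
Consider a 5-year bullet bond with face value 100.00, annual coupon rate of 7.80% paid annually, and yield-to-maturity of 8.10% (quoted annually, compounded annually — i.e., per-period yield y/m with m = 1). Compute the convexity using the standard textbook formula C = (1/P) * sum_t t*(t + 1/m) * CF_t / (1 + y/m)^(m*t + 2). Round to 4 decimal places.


Answer: Convexity = 21.0780

Derivation:
Coupon per period c = face * coupon_rate / m = 7.800000
Periods per year m = 1; per-period yield y/m = 0.081000
Number of cashflows N = 5
Cashflows (t years, CF_t, discount factor 1/(1+y/m)^(m*t), PV):
  t = 1.0000: CF_t = 7.800000, DF = 0.925069, PV = 7.215541
  t = 2.0000: CF_t = 7.800000, DF = 0.855753, PV = 6.674876
  t = 3.0000: CF_t = 7.800000, DF = 0.791631, PV = 6.174724
  t = 4.0000: CF_t = 7.800000, DF = 0.732314, PV = 5.712048
  t = 5.0000: CF_t = 107.800000, DF = 0.677441, PV = 73.028149
Price P = sum_t PV_t = 98.805337
Convexity numerator sum_t t*(t + 1/m) * CF_t / (1+y/m)^(m*t + 2):
  t = 1.0000: term = 12.349447
  t = 2.0000: term = 34.272286
  t = 3.0000: term = 63.408485
  t = 4.0000: term = 97.762080
  t = 5.0000: term = 1874.822504
Convexity = (1/P) * sum = 2082.614803 / 98.805337 = 21.077959


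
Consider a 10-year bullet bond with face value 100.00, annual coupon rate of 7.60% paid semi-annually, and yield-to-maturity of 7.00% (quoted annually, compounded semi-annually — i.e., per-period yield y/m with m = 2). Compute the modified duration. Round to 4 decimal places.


Coupon per period c = face * coupon_rate / m = 3.800000
Periods per year m = 2; per-period yield y/m = 0.035000
Number of cashflows N = 20
Cashflows (t years, CF_t, discount factor 1/(1+y/m)^(m*t), PV):
  t = 0.5000: CF_t = 3.800000, DF = 0.966184, PV = 3.671498
  t = 1.0000: CF_t = 3.800000, DF = 0.933511, PV = 3.547341
  t = 1.5000: CF_t = 3.800000, DF = 0.901943, PV = 3.427382
  t = 2.0000: CF_t = 3.800000, DF = 0.871442, PV = 3.311480
  t = 2.5000: CF_t = 3.800000, DF = 0.841973, PV = 3.199498
  t = 3.0000: CF_t = 3.800000, DF = 0.813501, PV = 3.091302
  t = 3.5000: CF_t = 3.800000, DF = 0.785991, PV = 2.986766
  t = 4.0000: CF_t = 3.800000, DF = 0.759412, PV = 2.885764
  t = 4.5000: CF_t = 3.800000, DF = 0.733731, PV = 2.788178
  t = 5.0000: CF_t = 3.800000, DF = 0.708919, PV = 2.693891
  t = 5.5000: CF_t = 3.800000, DF = 0.684946, PV = 2.602794
  t = 6.0000: CF_t = 3.800000, DF = 0.661783, PV = 2.514777
  t = 6.5000: CF_t = 3.800000, DF = 0.639404, PV = 2.429736
  t = 7.0000: CF_t = 3.800000, DF = 0.617782, PV = 2.347571
  t = 7.5000: CF_t = 3.800000, DF = 0.596891, PV = 2.268184
  t = 8.0000: CF_t = 3.800000, DF = 0.576706, PV = 2.191482
  t = 8.5000: CF_t = 3.800000, DF = 0.557204, PV = 2.117374
  t = 9.0000: CF_t = 3.800000, DF = 0.538361, PV = 2.045772
  t = 9.5000: CF_t = 3.800000, DF = 0.520156, PV = 1.976592
  t = 10.0000: CF_t = 103.800000, DF = 0.502566, PV = 52.166339
Price P = sum_t PV_t = 104.263721
First compute Macaulay numerator sum_t t * PV_t:
  t * PV_t at t = 0.5000: 1.835749
  t * PV_t at t = 1.0000: 3.547341
  t * PV_t at t = 1.5000: 5.141073
  t * PV_t at t = 2.0000: 6.622961
  t * PV_t at t = 2.5000: 7.998745
  t * PV_t at t = 3.0000: 9.273907
  t * PV_t at t = 3.5000: 10.453680
  t * PV_t at t = 4.0000: 11.543056
  t * PV_t at t = 4.5000: 12.546800
  t * PV_t at t = 5.0000: 13.469457
  t * PV_t at t = 5.5000: 14.315365
  t * PV_t at t = 6.0000: 15.088659
  t * PV_t at t = 6.5000: 15.793283
  t * PV_t at t = 7.0000: 16.432996
  t * PV_t at t = 7.5000: 17.011383
  t * PV_t at t = 8.0000: 17.531860
  t * PV_t at t = 8.5000: 17.997682
  t * PV_t at t = 9.0000: 18.411951
  t * PV_t at t = 9.5000: 18.777620
  t * PV_t at t = 10.0000: 521.663388
Macaulay duration D = 755.456955 / 104.263721 = 7.245636
Modified duration = D / (1 + y/m) = 7.245636 / (1 + 0.035000) = 7.000614

Answer: Modified duration = 7.0006


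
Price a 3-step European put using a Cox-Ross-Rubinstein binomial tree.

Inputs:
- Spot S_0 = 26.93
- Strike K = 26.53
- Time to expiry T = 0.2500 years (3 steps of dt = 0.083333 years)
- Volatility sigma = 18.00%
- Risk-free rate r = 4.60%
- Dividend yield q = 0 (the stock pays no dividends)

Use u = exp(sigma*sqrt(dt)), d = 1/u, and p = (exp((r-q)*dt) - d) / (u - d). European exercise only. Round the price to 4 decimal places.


dt = T/N = 0.083333
u = exp(sigma*sqrt(dt)) = 1.053335; d = 1/u = 0.949365
p = (exp((r-q)*dt) - d) / (u - d) = 0.523953
Discount per step: exp(-r*dt) = 0.996174
Stock lattice S(k, i) with i counting down-moves:
  k=0: S(0,0) = 26.9300
  k=1: S(1,0) = 28.3663; S(1,1) = 25.5664
  k=2: S(2,0) = 29.8792; S(2,1) = 26.9300; S(2,2) = 24.2719
  k=3: S(3,0) = 31.4729; S(3,1) = 28.3663; S(3,2) = 25.5664; S(3,3) = 23.0429
Terminal payoffs V(N, i) = max(K - S_T, 0):
  V(3,0) = 0.000000; V(3,1) = 0.000000; V(3,2) = 0.963590; V(3,3) = 3.487131
Backward induction: V(k, i) = exp(-r*dt) * [p * V(k+1, i) + (1-p) * V(k+1, i+1)].
  V(2,0) = exp(-r*dt) * [p*0.000000 + (1-p)*0.000000] = 0.000000
  V(2,1) = exp(-r*dt) * [p*0.000000 + (1-p)*0.963590] = 0.456959
  V(2,2) = exp(-r*dt) * [p*0.963590 + (1-p)*3.487131] = 2.156631
  V(1,0) = exp(-r*dt) * [p*0.000000 + (1-p)*0.456959] = 0.216702
  V(1,1) = exp(-r*dt) * [p*0.456959 + (1-p)*2.156631] = 1.261239
  V(0,0) = exp(-r*dt) * [p*0.216702 + (1-p)*1.261239] = 0.711219

Answer: Price = V(0,0) = 0.7112


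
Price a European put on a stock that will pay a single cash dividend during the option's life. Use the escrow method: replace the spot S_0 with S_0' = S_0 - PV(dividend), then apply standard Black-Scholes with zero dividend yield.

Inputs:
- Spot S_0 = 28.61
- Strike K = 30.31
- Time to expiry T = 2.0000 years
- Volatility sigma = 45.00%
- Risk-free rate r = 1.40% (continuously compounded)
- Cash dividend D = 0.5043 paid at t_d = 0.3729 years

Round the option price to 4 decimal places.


PV(D) = D * exp(-r * t_d) = 0.5043 * 0.99479300 = 0.50167411
S_0' = S_0 - PV(D) = 28.6100 - 0.50167411 = 28.10832589
d1 = (ln(S_0'/K) + (r + sigma^2/2)*T) / (sigma*sqrt(T)) = 0.24369750
d2 = d1 - sigma*sqrt(T) = -0.39269861
exp(-rT) = 0.97238837
N(-d1) = 0.40373256; N(-d2) = 0.65272895
P = K * exp(-rT) * N(-d2) - S_0' * N(-d1) = 30.3100 * 0.97238837 * 0.65272895 - 28.10832589 * 0.40373256 = 7.8897

Answer: Price = 7.8897


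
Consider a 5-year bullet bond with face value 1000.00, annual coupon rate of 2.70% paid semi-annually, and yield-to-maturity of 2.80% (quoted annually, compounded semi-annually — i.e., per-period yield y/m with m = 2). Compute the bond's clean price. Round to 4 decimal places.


Coupon per period c = face * coupon_rate / m = 13.500000
Periods per year m = 2; per-period yield y/m = 0.014000
Number of cashflows N = 10
Cashflows (t years, CF_t, discount factor 1/(1+y/m)^(m*t), PV):
  t = 0.5000: CF_t = 13.500000, DF = 0.986193, PV = 13.313609
  t = 1.0000: CF_t = 13.500000, DF = 0.972577, PV = 13.129792
  t = 1.5000: CF_t = 13.500000, DF = 0.959149, PV = 12.948513
  t = 2.0000: CF_t = 13.500000, DF = 0.945906, PV = 12.769737
  t = 2.5000: CF_t = 13.500000, DF = 0.932847, PV = 12.593429
  t = 3.0000: CF_t = 13.500000, DF = 0.919967, PV = 12.419555
  t = 3.5000: CF_t = 13.500000, DF = 0.907265, PV = 12.248082
  t = 4.0000: CF_t = 13.500000, DF = 0.894739, PV = 12.078976
  t = 4.5000: CF_t = 13.500000, DF = 0.882386, PV = 11.912205
  t = 5.0000: CF_t = 1013.500000, DF = 0.870203, PV = 881.950484
Price P = sum_t PV_t = 995.364384

Answer: Price = 995.3644


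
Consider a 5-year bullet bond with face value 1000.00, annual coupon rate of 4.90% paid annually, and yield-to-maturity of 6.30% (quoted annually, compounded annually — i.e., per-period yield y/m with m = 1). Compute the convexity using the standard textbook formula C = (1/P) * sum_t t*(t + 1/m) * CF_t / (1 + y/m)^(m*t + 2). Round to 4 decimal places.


Answer: Convexity = 23.3070

Derivation:
Coupon per period c = face * coupon_rate / m = 49.000000
Periods per year m = 1; per-period yield y/m = 0.063000
Number of cashflows N = 5
Cashflows (t years, CF_t, discount factor 1/(1+y/m)^(m*t), PV):
  t = 1.0000: CF_t = 49.000000, DF = 0.940734, PV = 46.095955
  t = 2.0000: CF_t = 49.000000, DF = 0.884980, PV = 43.364021
  t = 3.0000: CF_t = 49.000000, DF = 0.832531, PV = 40.794000
  t = 4.0000: CF_t = 49.000000, DF = 0.783190, PV = 38.376293
  t = 5.0000: CF_t = 1049.000000, DF = 0.736773, PV = 772.874833
Price P = sum_t PV_t = 941.505102
Convexity numerator sum_t t*(t + 1/m) * CF_t / (1+y/m)^(m*t + 2):
  t = 1.0000: term = 81.587999
  t = 2.0000: term = 230.257758
  t = 3.0000: term = 433.222499
  t = 4.0000: term = 679.245060
  t = 5.0000: term = 20519.363792
Convexity = (1/P) * sum = 21943.677109 / 941.505102 = 23.307019


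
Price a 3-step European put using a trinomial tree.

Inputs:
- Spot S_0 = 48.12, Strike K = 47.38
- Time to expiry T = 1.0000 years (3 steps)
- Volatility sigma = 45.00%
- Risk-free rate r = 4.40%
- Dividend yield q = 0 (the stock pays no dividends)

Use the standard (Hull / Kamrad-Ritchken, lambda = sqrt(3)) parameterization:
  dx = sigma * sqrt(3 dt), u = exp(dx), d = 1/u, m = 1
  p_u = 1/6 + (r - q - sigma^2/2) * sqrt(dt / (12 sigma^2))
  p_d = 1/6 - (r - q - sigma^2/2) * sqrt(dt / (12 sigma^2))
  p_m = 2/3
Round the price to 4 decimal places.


dt = T/N = 0.333333; dx = sigma*sqrt(3*dt) = 0.450000
u = exp(dx) = 1.568312; d = 1/u = 0.637628
p_u = 0.145463, p_m = 0.666667, p_d = 0.187870
Discount per step: exp(-r*dt) = 0.985440
Stock lattice S(k, j) with j the centered position index:
  k=0: S(0,+0) = 48.1200
  k=1: S(1,-1) = 30.6827; S(1,+0) = 48.1200; S(1,+1) = 75.4672
  k=2: S(2,-2) = 19.5641; S(2,-1) = 30.6827; S(2,+0) = 48.1200; S(2,+1) = 75.4672; S(2,+2) = 118.3561
  k=3: S(3,-3) = 12.4746; S(3,-2) = 19.5641; S(3,-1) = 30.6827; S(3,+0) = 48.1200; S(3,+1) = 75.4672; S(3,+2) = 118.3561; S(3,+3) = 185.6193
Terminal payoffs V(N, j) = max(K - S_T, 0):
  V(3,-3) = 34.905359; V(3,-2) = 27.815868; V(3,-1) = 16.697333; V(3,+0) = 0.000000; V(3,+1) = 0.000000; V(3,+2) = 0.000000; V(3,+3) = 0.000000
Backward induction: V(k, j) = exp(-r*dt) * [p_u * V(k+1, j+1) + p_m * V(k+1, j) + p_d * V(k+1, j-1)]
  V(2,-2) = exp(-r*dt) * [p_u*16.697333 + p_m*27.815868 + p_d*34.905359] = 27.129605
  V(2,-1) = exp(-r*dt) * [p_u*0.000000 + p_m*16.697333 + p_d*27.815868] = 16.119176
  V(2,+0) = exp(-r*dt) * [p_u*0.000000 + p_m*0.000000 + p_d*16.697333] = 3.091262
  V(2,+1) = exp(-r*dt) * [p_u*0.000000 + p_m*0.000000 + p_d*0.000000] = 0.000000
  V(2,+2) = exp(-r*dt) * [p_u*0.000000 + p_m*0.000000 + p_d*0.000000] = 0.000000
  V(1,-1) = exp(-r*dt) * [p_u*3.091262 + p_m*16.119176 + p_d*27.129605] = 16.055416
  V(1,+0) = exp(-r*dt) * [p_u*0.000000 + p_m*3.091262 + p_d*16.119176] = 5.015060
  V(1,+1) = exp(-r*dt) * [p_u*0.000000 + p_m*0.000000 + p_d*3.091262] = 0.572301
  V(0,+0) = exp(-r*dt) * [p_u*0.572301 + p_m*5.015060 + p_d*16.055416] = 6.349152

Answer: Price = V(0,0) = 6.3492


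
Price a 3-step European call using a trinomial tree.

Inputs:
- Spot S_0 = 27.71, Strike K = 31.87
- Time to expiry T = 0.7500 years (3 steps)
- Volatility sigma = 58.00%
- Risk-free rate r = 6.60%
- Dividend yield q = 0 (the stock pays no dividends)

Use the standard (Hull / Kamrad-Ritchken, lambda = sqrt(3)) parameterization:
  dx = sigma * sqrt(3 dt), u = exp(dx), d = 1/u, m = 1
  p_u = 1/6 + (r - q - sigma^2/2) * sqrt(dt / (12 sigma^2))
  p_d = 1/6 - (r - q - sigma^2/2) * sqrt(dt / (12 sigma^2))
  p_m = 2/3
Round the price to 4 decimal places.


Answer: Price = V(0,0) = 4.5600

Derivation:
dt = T/N = 0.250000; dx = sigma*sqrt(3*dt) = 0.502295
u = exp(dx) = 1.652509; d = 1/u = 0.605140
p_u = 0.141233, p_m = 0.666667, p_d = 0.192100
Discount per step: exp(-r*dt) = 0.983635
Stock lattice S(k, j) with j the centered position index:
  k=0: S(0,+0) = 27.7100
  k=1: S(1,-1) = 16.7684; S(1,+0) = 27.7100; S(1,+1) = 45.7910
  k=2: S(2,-2) = 10.1473; S(2,-1) = 16.7684; S(2,+0) = 27.7100; S(2,+1) = 45.7910; S(2,+2) = 75.6701
  k=3: S(3,-3) = 6.1405; S(3,-2) = 10.1473; S(3,-1) = 16.7684; S(3,+0) = 27.7100; S(3,+1) = 45.7910; S(3,+2) = 75.6701; S(3,+3) = 125.0455
Terminal payoffs V(N, j) = max(S_T - K, 0):
  V(3,-3) = 0.000000; V(3,-2) = 0.000000; V(3,-1) = 0.000000; V(3,+0) = 0.000000; V(3,+1) = 13.921024; V(3,+2) = 43.800079; V(3,+3) = 93.175486
Backward induction: V(k, j) = exp(-r*dt) * [p_u * V(k+1, j+1) + p_m * V(k+1, j) + p_d * V(k+1, j-1)]
  V(2,-2) = exp(-r*dt) * [p_u*0.000000 + p_m*0.000000 + p_d*0.000000] = 0.000000
  V(2,-1) = exp(-r*dt) * [p_u*0.000000 + p_m*0.000000 + p_d*0.000000] = 0.000000
  V(2,+0) = exp(-r*dt) * [p_u*13.921024 + p_m*0.000000 + p_d*0.000000] = 1.933939
  V(2,+1) = exp(-r*dt) * [p_u*43.800079 + p_m*13.921024 + p_d*0.000000] = 15.213610
  V(2,+2) = exp(-r*dt) * [p_u*93.175486 + p_m*43.800079 + p_d*13.921024] = 44.296810
  V(1,-1) = exp(-r*dt) * [p_u*1.933939 + p_m*0.000000 + p_d*0.000000] = 0.268667
  V(1,+0) = exp(-r*dt) * [p_u*15.213610 + p_m*1.933939 + p_d*0.000000] = 3.381701
  V(1,+1) = exp(-r*dt) * [p_u*44.296810 + p_m*15.213610 + p_d*1.933939] = 16.495668
  V(0,+0) = exp(-r*dt) * [p_u*16.495668 + p_m*3.381701 + p_d*0.268667] = 4.559954


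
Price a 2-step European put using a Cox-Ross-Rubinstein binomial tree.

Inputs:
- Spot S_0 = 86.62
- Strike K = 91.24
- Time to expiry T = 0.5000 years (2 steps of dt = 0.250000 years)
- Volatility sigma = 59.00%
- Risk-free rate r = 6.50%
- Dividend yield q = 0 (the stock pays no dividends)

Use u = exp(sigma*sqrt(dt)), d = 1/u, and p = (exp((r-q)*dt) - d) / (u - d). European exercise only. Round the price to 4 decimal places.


dt = T/N = 0.250000
u = exp(sigma*sqrt(dt)) = 1.343126; d = 1/u = 0.744532
p = (exp((r-q)*dt) - d) / (u - d) = 0.454149
Discount per step: exp(-r*dt) = 0.983881
Stock lattice S(k, i) with i counting down-moves:
  k=0: S(0,0) = 86.6200
  k=1: S(1,0) = 116.3416; S(1,1) = 64.4913
  k=2: S(2,0) = 156.2615; S(2,1) = 86.6200; S(2,2) = 48.0158
Terminal payoffs V(N, i) = max(K - S_T, 0):
  V(2,0) = 0.000000; V(2,1) = 4.620000; V(2,2) = 43.224171
Backward induction: V(k, i) = exp(-r*dt) * [p * V(k+1, i) + (1-p) * V(k+1, i+1)].
  V(1,0) = exp(-r*dt) * [p*0.000000 + (1-p)*4.620000] = 2.481183
  V(1,1) = exp(-r*dt) * [p*4.620000 + (1-p)*43.224171] = 25.278005
  V(0,0) = exp(-r*dt) * [p*2.481183 + (1-p)*25.278005] = 14.684285

Answer: Price = V(0,0) = 14.6843


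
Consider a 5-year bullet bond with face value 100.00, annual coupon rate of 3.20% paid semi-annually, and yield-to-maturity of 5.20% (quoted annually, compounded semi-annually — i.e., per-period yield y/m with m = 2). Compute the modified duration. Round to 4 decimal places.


Answer: Modified duration = 4.5229

Derivation:
Coupon per period c = face * coupon_rate / m = 1.600000
Periods per year m = 2; per-period yield y/m = 0.026000
Number of cashflows N = 10
Cashflows (t years, CF_t, discount factor 1/(1+y/m)^(m*t), PV):
  t = 0.5000: CF_t = 1.600000, DF = 0.974659, PV = 1.559454
  t = 1.0000: CF_t = 1.600000, DF = 0.949960, PV = 1.519936
  t = 1.5000: CF_t = 1.600000, DF = 0.925887, PV = 1.481419
  t = 2.0000: CF_t = 1.600000, DF = 0.902424, PV = 1.443878
  t = 2.5000: CF_t = 1.600000, DF = 0.879555, PV = 1.407289
  t = 3.0000: CF_t = 1.600000, DF = 0.857266, PV = 1.371626
  t = 3.5000: CF_t = 1.600000, DF = 0.835542, PV = 1.336868
  t = 4.0000: CF_t = 1.600000, DF = 0.814369, PV = 1.302990
  t = 4.5000: CF_t = 1.600000, DF = 0.793732, PV = 1.269971
  t = 5.0000: CF_t = 101.600000, DF = 0.773618, PV = 78.599557
Price P = sum_t PV_t = 91.292988
First compute Macaulay numerator sum_t t * PV_t:
  t * PV_t at t = 0.5000: 0.779727
  t * PV_t at t = 1.0000: 1.519936
  t * PV_t at t = 1.5000: 2.222128
  t * PV_t at t = 2.0000: 2.887756
  t * PV_t at t = 2.5000: 3.518222
  t * PV_t at t = 3.0000: 4.114879
  t * PV_t at t = 3.5000: 4.679037
  t * PV_t at t = 4.0000: 5.211960
  t * PV_t at t = 4.5000: 5.714869
  t * PV_t at t = 5.0000: 392.997787
Macaulay duration D = 423.646301 / 91.292988 = 4.640513
Modified duration = D / (1 + y/m) = 4.640513 / (1 + 0.026000) = 4.522917


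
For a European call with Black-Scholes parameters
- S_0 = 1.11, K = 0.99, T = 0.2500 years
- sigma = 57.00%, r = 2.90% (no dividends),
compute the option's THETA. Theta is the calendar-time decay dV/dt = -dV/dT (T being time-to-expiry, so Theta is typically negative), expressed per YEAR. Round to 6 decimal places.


d1 = 0.5693784252; d2 = 0.2843784252
phi(d1) = 0.3392444199; exp(-qT) = 1.0000000000; exp(-rT) = 0.9927762179
Theta = -S*exp(-qT)*phi(d1)*sigma/(2*sqrt(T)) - r*K*exp(-rT)*N(d2) + q*S*exp(-qT)*N(d1)
N(d1) = 0.7154503225; N(d2) = 0.6119398045; sqrt(T) = 0.5000000000
Term 1 = -1.1100 * 1.0000000000 * 0.3392444199 * 0.5700 / (2 * 0.5000000000) = -0.2146399445
Term 2 = -0.0290 * 0.9900 * 0.9927762179 * 0.6119398045 = -0.0174418787
Term 3 = 0 (no dividend yield, q = 0)
Theta = -0.2146399445 + (-0.0174418787) + (0.0000000000) = -0.232082

Answer: Theta = -0.232082


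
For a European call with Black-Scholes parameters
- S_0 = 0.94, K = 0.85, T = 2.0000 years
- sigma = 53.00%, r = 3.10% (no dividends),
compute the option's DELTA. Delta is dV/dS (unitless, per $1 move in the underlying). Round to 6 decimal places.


Answer: Delta = 0.722994

Derivation:
d1 = 0.5917596884; d2 = -0.1577734997
phi(d1) = 0.3348648379; exp(-qT) = 1.0000000000; exp(-rT) = 0.9398828868
N(d1) = 0.7229942396
Delta = exp(-qT) * N(d1) = 1.0000000000 * 0.7229942396 = 0.722994


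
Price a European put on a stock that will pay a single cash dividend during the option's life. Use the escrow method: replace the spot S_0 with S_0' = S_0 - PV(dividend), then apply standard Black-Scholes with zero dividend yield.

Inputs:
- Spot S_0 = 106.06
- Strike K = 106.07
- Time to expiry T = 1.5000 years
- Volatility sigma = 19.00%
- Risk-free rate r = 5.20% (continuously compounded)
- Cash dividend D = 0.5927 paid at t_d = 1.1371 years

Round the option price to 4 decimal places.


Answer: Price = 6.1879

Derivation:
PV(D) = D * exp(-r * t_d) = 0.5927 * 0.94258498 = 0.55867012
S_0' = S_0 - PV(D) = 106.0600 - 0.55867012 = 105.50132988
d1 = (ln(S_0'/K) + (r + sigma^2/2)*T) / (sigma*sqrt(T)) = 0.42844285
d2 = d1 - sigma*sqrt(T) = 0.19574132
exp(-rT) = 0.92496443
N(-d1) = 0.33416437; N(-d2) = 0.42240632
P = K * exp(-rT) * N(-d2) - S_0' * N(-d1) = 106.0700 * 0.92496443 * 0.42240632 - 105.50132988 * 0.33416437 = 6.1879


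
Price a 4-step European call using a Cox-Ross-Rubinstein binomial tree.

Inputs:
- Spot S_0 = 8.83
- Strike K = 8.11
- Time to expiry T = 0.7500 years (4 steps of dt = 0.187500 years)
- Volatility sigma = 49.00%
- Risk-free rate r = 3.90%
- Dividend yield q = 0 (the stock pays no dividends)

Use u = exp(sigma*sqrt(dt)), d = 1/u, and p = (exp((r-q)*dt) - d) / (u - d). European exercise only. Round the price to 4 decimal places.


dt = T/N = 0.187500
u = exp(sigma*sqrt(dt)) = 1.236366; d = 1/u = 0.808822
p = (exp((r-q)*dt) - d) / (u - d) = 0.464320
Discount per step: exp(-r*dt) = 0.992714
Stock lattice S(k, i) with i counting down-moves:
  k=0: S(0,0) = 8.8300
  k=1: S(1,0) = 10.9171; S(1,1) = 7.1419
  k=2: S(2,0) = 13.4975; S(2,1) = 8.8300; S(2,2) = 5.7765
  k=3: S(3,0) = 16.6879; S(3,1) = 10.9171; S(3,2) = 7.1419; S(3,3) = 4.6722
  k=4: S(4,0) = 20.6323; S(4,1) = 13.4975; S(4,2) = 8.8300; S(4,3) = 5.7765; S(4,4) = 3.7790
Terminal payoffs V(N, i) = max(S_T - K, 0):
  V(4,0) = 12.522343; V(4,1) = 5.387540; V(4,2) = 0.720000; V(4,3) = 0.000000; V(4,4) = 0.000000
Backward induction: V(k, i) = exp(-r*dt) * [p * V(k+1, i) + (1-p) * V(k+1, i+1)].
  V(3,0) = exp(-r*dt) * [p*12.522343 + (1-p)*5.387540] = 8.636984
  V(3,1) = exp(-r*dt) * [p*5.387540 + (1-p)*0.720000] = 2.866198
  V(3,2) = exp(-r*dt) * [p*0.720000 + (1-p)*0.000000] = 0.331875
  V(3,3) = exp(-r*dt) * [p*0.000000 + (1-p)*0.000000] = 0.000000
  V(2,0) = exp(-r*dt) * [p*8.636984 + (1-p)*2.866198] = 5.505286
  V(2,1) = exp(-r*dt) * [p*2.866198 + (1-p)*0.331875] = 1.497621
  V(2,2) = exp(-r*dt) * [p*0.331875 + (1-p)*0.000000] = 0.152973
  V(1,0) = exp(-r*dt) * [p*5.505286 + (1-p)*1.497621] = 3.333992
  V(1,1) = exp(-r*dt) * [p*1.497621 + (1-p)*0.152973] = 0.771657
  V(0,0) = exp(-r*dt) * [p*3.333992 + (1-p)*0.771657] = 1.947110

Answer: Price = V(0,0) = 1.9471


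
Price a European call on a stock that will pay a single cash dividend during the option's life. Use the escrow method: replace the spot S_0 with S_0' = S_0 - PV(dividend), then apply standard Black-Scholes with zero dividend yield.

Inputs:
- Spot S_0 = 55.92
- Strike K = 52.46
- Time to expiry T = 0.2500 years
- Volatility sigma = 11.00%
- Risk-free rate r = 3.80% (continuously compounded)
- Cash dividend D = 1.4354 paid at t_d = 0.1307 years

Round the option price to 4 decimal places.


Answer: Price = 2.8417

Derivation:
PV(D) = D * exp(-r * t_d) = 1.4354 * 0.99504571 = 1.42828862
S_0' = S_0 - PV(D) = 55.9200 - 1.42828862 = 54.49171138
d1 = (ln(S_0'/K) + (r + sigma^2/2)*T) / (sigma*sqrt(T)) = 0.89109329
d2 = d1 - sigma*sqrt(T) = 0.83609329
exp(-rT) = 0.99054498
N(d1) = 0.81356044; N(d2) = 0.79844879
C = S_0' * N(d1) - K * exp(-rT) * N(d2) = 54.49171138 * 0.81356044 - 52.4600 * 0.99054498 * 0.79844879 = 2.8417


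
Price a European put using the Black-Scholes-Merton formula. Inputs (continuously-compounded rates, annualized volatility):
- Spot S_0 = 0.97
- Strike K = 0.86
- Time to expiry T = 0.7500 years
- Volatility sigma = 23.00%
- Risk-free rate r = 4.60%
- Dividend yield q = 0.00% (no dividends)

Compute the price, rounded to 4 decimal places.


d1 = (ln(S/K) + (r - q + 0.5*sigma^2) * T) / (sigma * sqrt(T)) = 0.87707630
d2 = d1 - sigma * sqrt(T) = 0.67789046
exp(-rT) = 0.96608834; exp(-qT) = 1.00000000
P = K * exp(-rT) * N(-d2) - S_0 * exp(-qT) * N(-d1)
N(-d1) = 0.19022260; N(-d2) = 0.24892058
P = 0.8600 * 0.96608834 * 0.24892058 - 0.9700 * 1.00000000 * 0.19022260 = 0.0223

Answer: Price = 0.0223


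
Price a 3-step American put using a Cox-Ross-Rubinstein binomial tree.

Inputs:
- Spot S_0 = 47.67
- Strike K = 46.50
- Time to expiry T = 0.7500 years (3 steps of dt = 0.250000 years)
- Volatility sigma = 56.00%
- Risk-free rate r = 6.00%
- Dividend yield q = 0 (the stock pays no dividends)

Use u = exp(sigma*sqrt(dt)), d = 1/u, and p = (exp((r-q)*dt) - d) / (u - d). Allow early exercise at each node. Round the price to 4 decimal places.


dt = T/N = 0.250000
u = exp(sigma*sqrt(dt)) = 1.323130; d = 1/u = 0.755784
p = (exp((r-q)*dt) - d) / (u - d) = 0.457092
Discount per step: exp(-r*dt) = 0.985112
Stock lattice S(k, i) with i counting down-moves:
  k=0: S(0,0) = 47.6700
  k=1: S(1,0) = 63.0736; S(1,1) = 36.0282
  k=2: S(2,0) = 83.4546; S(2,1) = 47.6700; S(2,2) = 27.2295
  k=3: S(3,0) = 110.4212; S(3,1) = 63.0736; S(3,2) = 36.0282; S(3,3) = 20.5796
Terminal payoffs V(N, i) = max(K - S_T, 0):
  V(3,0) = 0.000000; V(3,1) = 0.000000; V(3,2) = 10.471789; V(3,3) = 25.920359
Backward induction: V(k, i) = exp(-r*dt) * [p * V(k+1, i) + (1-p) * V(k+1, i+1)]; then take max(V_cont, immediate exercise) for American.
  V(2,0) = exp(-r*dt) * [p*0.000000 + (1-p)*0.000000] = 0.000000; exercise = 0.000000; V(2,0) = max -> 0.000000
  V(2,1) = exp(-r*dt) * [p*0.000000 + (1-p)*10.471789] = 5.600577; exercise = 0.000000; V(2,1) = max -> 5.600577
  V(2,2) = exp(-r*dt) * [p*10.471789 + (1-p)*25.920359] = 18.578169; exercise = 19.270464; V(2,2) = max -> 19.270464
  V(1,0) = exp(-r*dt) * [p*0.000000 + (1-p)*5.600577] = 2.995330; exercise = 0.000000; V(1,0) = max -> 2.995330
  V(1,1) = exp(-r*dt) * [p*5.600577 + (1-p)*19.270464] = 12.828195; exercise = 10.471789; V(1,1) = max -> 12.828195
  V(0,0) = exp(-r*dt) * [p*2.995330 + (1-p)*12.828195] = 8.209599; exercise = 0.000000; V(0,0) = max -> 8.209599

Answer: Price = V(0,0) = 8.2096


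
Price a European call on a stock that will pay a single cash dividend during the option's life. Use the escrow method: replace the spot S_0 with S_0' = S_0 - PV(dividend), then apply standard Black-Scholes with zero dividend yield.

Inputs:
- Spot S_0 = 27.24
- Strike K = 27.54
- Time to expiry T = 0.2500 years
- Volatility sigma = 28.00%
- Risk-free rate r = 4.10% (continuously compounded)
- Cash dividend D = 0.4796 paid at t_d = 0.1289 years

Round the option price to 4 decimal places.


Answer: Price = 1.2722

Derivation:
PV(D) = D * exp(-r * t_d) = 0.4796 * 0.99472904 = 0.47707205
S_0' = S_0 - PV(D) = 27.2400 - 0.47707205 = 26.76292795
d1 = (ln(S_0'/K) + (r + sigma^2/2)*T) / (sigma*sqrt(T)) = -0.06122749
d2 = d1 - sigma*sqrt(T) = -0.20122749
exp(-rT) = 0.98980235
N(d1) = 0.47558902; N(d2) = 0.42026035
C = S_0' * N(d1) - K * exp(-rT) * N(d2) = 26.76292795 * 0.47558902 - 27.5400 * 0.98980235 * 0.42026035 = 1.2722


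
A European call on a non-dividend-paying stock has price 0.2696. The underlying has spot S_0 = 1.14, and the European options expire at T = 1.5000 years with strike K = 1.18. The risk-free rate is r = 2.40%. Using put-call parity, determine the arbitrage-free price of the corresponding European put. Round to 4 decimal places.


Answer: Put price = 0.2679

Derivation:
Put-call parity: C - P = S_0 * exp(-qT) - K * exp(-rT).
S_0 * exp(-qT) = 1.1400 * 1.00000000 = 1.14000000
K * exp(-rT) = 1.1800 * 0.96464029 = 1.13827555
P = C - S*exp(-qT) + K*exp(-rT)
P = 0.2696 - 1.14000000 + 1.13827555 = 0.2679


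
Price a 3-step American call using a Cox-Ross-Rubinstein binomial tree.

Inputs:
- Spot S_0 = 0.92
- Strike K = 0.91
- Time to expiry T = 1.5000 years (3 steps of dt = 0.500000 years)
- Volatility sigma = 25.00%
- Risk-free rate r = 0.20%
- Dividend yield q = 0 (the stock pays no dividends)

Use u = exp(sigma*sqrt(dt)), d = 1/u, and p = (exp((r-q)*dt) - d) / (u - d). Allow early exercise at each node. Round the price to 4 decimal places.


Answer: Price = V(0,0) = 0.1269

Derivation:
dt = T/N = 0.500000
u = exp(sigma*sqrt(dt)) = 1.193365; d = 1/u = 0.837967
p = (exp((r-q)*dt) - d) / (u - d) = 0.458736
Discount per step: exp(-r*dt) = 0.999000
Stock lattice S(k, i) with i counting down-moves:
  k=0: S(0,0) = 0.9200
  k=1: S(1,0) = 1.0979; S(1,1) = 0.7709
  k=2: S(2,0) = 1.3102; S(2,1) = 0.9200; S(2,2) = 0.6460
  k=3: S(3,0) = 1.5635; S(3,1) = 1.0979; S(3,2) = 0.7709; S(3,3) = 0.5413
Terminal payoffs V(N, i) = max(S_T - K, 0):
  V(3,0) = 0.653534; V(3,1) = 0.187895; V(3,2) = 0.000000; V(3,3) = 0.000000
Backward induction: V(k, i) = exp(-r*dt) * [p * V(k+1, i) + (1-p) * V(k+1, i+1)]; then take max(V_cont, immediate exercise) for American.
  V(2,0) = exp(-r*dt) * [p*0.653534 + (1-p)*0.187895] = 0.401099; exercise = 0.400189; V(2,0) = max -> 0.401099
  V(2,1) = exp(-r*dt) * [p*0.187895 + (1-p)*0.000000] = 0.086108; exercise = 0.010000; V(2,1) = max -> 0.086108
  V(2,2) = exp(-r*dt) * [p*0.000000 + (1-p)*0.000000] = 0.000000; exercise = 0.000000; V(2,2) = max -> 0.000000
  V(1,0) = exp(-r*dt) * [p*0.401099 + (1-p)*0.086108] = 0.230375; exercise = 0.187895; V(1,0) = max -> 0.230375
  V(1,1) = exp(-r*dt) * [p*0.086108 + (1-p)*0.000000] = 0.039461; exercise = 0.000000; V(1,1) = max -> 0.039461
  V(0,0) = exp(-r*dt) * [p*0.230375 + (1-p)*0.039461] = 0.126913; exercise = 0.010000; V(0,0) = max -> 0.126913


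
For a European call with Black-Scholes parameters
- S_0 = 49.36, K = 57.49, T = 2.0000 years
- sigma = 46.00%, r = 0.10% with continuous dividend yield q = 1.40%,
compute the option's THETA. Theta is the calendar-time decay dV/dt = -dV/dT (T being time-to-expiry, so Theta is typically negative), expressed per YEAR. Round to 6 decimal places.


d1 = 0.0509260763; d2 = -0.5996121624
phi(d1) = 0.3984252942; exp(-qT) = 0.9723883668; exp(-rT) = 0.9980019987
Theta = -S*exp(-qT)*phi(d1)*sigma/(2*sqrt(T)) - r*K*exp(-rT)*N(d2) + q*S*exp(-qT)*N(d1)
N(d1) = 0.5203077867; N(d2) = 0.2743823698; sqrt(T) = 1.4142135624
Term 1 = -49.3600 * 0.9723883668 * 0.3984252942 * 0.4600 / (2 * 1.4142135624) = -3.1101020943
Term 2 = -0.0010 * 57.4900 * 0.9980019987 * 0.2743823698 = -0.0157427255
Term 3 = 0.0140 * 49.3600 * 0.9723883668 * 0.5203077867 = 0.3496256338
Theta = -3.1101020943 + (-0.0157427255) + (0.3496256338) = -2.776219

Answer: Theta = -2.776219


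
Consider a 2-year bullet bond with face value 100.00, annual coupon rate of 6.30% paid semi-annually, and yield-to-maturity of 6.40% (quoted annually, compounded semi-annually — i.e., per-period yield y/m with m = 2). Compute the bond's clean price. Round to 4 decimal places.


Answer: Price = 99.8150

Derivation:
Coupon per period c = face * coupon_rate / m = 3.150000
Periods per year m = 2; per-period yield y/m = 0.032000
Number of cashflows N = 4
Cashflows (t years, CF_t, discount factor 1/(1+y/m)^(m*t), PV):
  t = 0.5000: CF_t = 3.150000, DF = 0.968992, PV = 3.052326
  t = 1.0000: CF_t = 3.150000, DF = 0.938946, PV = 2.957680
  t = 1.5000: CF_t = 3.150000, DF = 0.909831, PV = 2.865969
  t = 2.0000: CF_t = 103.150000, DF = 0.881620, PV = 90.939056
Price P = sum_t PV_t = 99.815031


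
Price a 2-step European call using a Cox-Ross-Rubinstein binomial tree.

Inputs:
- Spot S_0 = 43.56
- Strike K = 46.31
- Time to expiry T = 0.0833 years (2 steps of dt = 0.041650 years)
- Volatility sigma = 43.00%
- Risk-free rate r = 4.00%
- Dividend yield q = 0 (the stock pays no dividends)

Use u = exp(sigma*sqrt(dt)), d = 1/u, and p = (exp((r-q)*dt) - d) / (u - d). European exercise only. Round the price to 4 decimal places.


Answer: Price = V(0,0) = 1.3285

Derivation:
dt = T/N = 0.041650
u = exp(sigma*sqrt(dt)) = 1.091722; d = 1/u = 0.915985
p = (exp((r-q)*dt) - d) / (u - d) = 0.487563
Discount per step: exp(-r*dt) = 0.998335
Stock lattice S(k, i) with i counting down-moves:
  k=0: S(0,0) = 43.5600
  k=1: S(1,0) = 47.5554; S(1,1) = 39.9003
  k=2: S(2,0) = 51.9172; S(2,1) = 43.5600; S(2,2) = 36.5480
Terminal payoffs V(N, i) = max(S_T - K, 0):
  V(2,0) = 5.607242; V(2,1) = 0.000000; V(2,2) = 0.000000
Backward induction: V(k, i) = exp(-r*dt) * [p * V(k+1, i) + (1-p) * V(k+1, i+1)].
  V(1,0) = exp(-r*dt) * [p*5.607242 + (1-p)*0.000000] = 2.729333
  V(1,1) = exp(-r*dt) * [p*0.000000 + (1-p)*0.000000] = 0.000000
  V(0,0) = exp(-r*dt) * [p*2.729333 + (1-p)*0.000000] = 1.328507


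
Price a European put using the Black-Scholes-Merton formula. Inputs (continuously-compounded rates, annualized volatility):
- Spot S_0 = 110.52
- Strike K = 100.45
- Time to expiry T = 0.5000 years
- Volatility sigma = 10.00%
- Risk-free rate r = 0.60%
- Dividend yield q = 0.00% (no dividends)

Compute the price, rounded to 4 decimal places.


d1 = (ln(S/K) + (r - q + 0.5*sigma^2) * T) / (sigma * sqrt(T)) = 1.42887060
d2 = d1 - sigma * sqrt(T) = 1.35815992
exp(-rT) = 0.99700450; exp(-qT) = 1.00000000
P = K * exp(-rT) * N(-d2) - S_0 * exp(-qT) * N(-d1)
N(-d1) = 0.07652072; N(-d2) = 0.08720647
P = 100.4500 * 0.99700450 * 0.08720647 - 110.5200 * 1.00000000 * 0.07652072 = 0.2766

Answer: Price = 0.2766


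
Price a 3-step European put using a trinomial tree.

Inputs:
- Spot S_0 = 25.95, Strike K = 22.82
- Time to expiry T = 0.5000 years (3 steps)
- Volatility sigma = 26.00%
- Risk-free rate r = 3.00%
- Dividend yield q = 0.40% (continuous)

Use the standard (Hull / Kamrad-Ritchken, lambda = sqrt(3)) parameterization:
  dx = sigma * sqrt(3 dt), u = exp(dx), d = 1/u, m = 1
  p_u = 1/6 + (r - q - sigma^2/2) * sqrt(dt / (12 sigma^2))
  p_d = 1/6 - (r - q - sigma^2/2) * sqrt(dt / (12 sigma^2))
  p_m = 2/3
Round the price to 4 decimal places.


dt = T/N = 0.166667; dx = sigma*sqrt(3*dt) = 0.183848
u = exp(dx) = 1.201833; d = 1/u = 0.832062
p_u = 0.163131, p_m = 0.666667, p_d = 0.170202
Discount per step: exp(-r*dt) = 0.995012
Stock lattice S(k, j) with j the centered position index:
  k=0: S(0,+0) = 25.9500
  k=1: S(1,-1) = 21.5920; S(1,+0) = 25.9500; S(1,+1) = 31.1876
  k=2: S(2,-2) = 17.9659; S(2,-1) = 21.5920; S(2,+0) = 25.9500; S(2,+1) = 31.1876; S(2,+2) = 37.4822
  k=3: S(3,-3) = 14.9488; S(3,-2) = 17.9659; S(3,-1) = 21.5920; S(3,+0) = 25.9500; S(3,+1) = 31.1876; S(3,+2) = 37.4822; S(3,+3) = 45.0474
Terminal payoffs V(N, j) = max(K - S_T, 0):
  V(3,-3) = 7.871240; V(3,-2) = 4.854090; V(3,-1) = 1.227979; V(3,+0) = 0.000000; V(3,+1) = 0.000000; V(3,+2) = 0.000000; V(3,+3) = 0.000000
Backward induction: V(k, j) = exp(-r*dt) * [p_u * V(k+1, j+1) + p_m * V(k+1, j) + p_d * V(k+1, j-1)]
  V(2,-2) = exp(-r*dt) * [p_u*1.227979 + p_m*4.854090 + p_d*7.871240] = 4.752263
  V(2,-1) = exp(-r*dt) * [p_u*0.000000 + p_m*1.227979 + p_d*4.854090] = 1.636626
  V(2,+0) = exp(-r*dt) * [p_u*0.000000 + p_m*0.000000 + p_d*1.227979] = 0.207962
  V(2,+1) = exp(-r*dt) * [p_u*0.000000 + p_m*0.000000 + p_d*0.000000] = 0.000000
  V(2,+2) = exp(-r*dt) * [p_u*0.000000 + p_m*0.000000 + p_d*0.000000] = 0.000000
  V(1,-1) = exp(-r*dt) * [p_u*0.207962 + p_m*1.636626 + p_d*4.752263] = 1.924210
  V(1,+0) = exp(-r*dt) * [p_u*0.000000 + p_m*0.207962 + p_d*1.636626] = 0.415118
  V(1,+1) = exp(-r*dt) * [p_u*0.000000 + p_m*0.000000 + p_d*0.207962] = 0.035219
  V(0,+0) = exp(-r*dt) * [p_u*0.035219 + p_m*0.415118 + p_d*1.924210] = 0.606953

Answer: Price = V(0,0) = 0.6070


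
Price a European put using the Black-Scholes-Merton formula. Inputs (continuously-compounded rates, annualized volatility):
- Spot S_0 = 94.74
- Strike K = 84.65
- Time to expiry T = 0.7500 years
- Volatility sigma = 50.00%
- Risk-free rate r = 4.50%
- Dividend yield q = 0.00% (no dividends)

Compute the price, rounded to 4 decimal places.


Answer: Price = 9.5251

Derivation:
d1 = (ln(S/K) + (r - q + 0.5*sigma^2) * T) / (sigma * sqrt(T)) = 0.55451304
d2 = d1 - sigma * sqrt(T) = 0.12150034
exp(-rT) = 0.96681318; exp(-qT) = 1.00000000
P = K * exp(-rT) * N(-d2) - S_0 * exp(-qT) * N(-d1)
N(-d1) = 0.28961389; N(-d2) = 0.45164737
P = 84.6500 * 0.96681318 * 0.45164737 - 94.7400 * 1.00000000 * 0.28961389 = 9.5251


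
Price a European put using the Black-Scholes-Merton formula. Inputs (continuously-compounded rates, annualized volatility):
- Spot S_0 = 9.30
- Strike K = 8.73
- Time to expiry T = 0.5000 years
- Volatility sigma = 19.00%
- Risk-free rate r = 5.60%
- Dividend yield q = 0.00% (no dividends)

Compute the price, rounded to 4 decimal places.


d1 = (ln(S/K) + (r - q + 0.5*sigma^2) * T) / (sigma * sqrt(T)) = 0.74636260
d2 = d1 - sigma * sqrt(T) = 0.61201231
exp(-rT) = 0.97238837; exp(-qT) = 1.00000000
P = K * exp(-rT) * N(-d2) - S_0 * exp(-qT) * N(-d1)
N(-d1) = 0.22772420; N(-d2) = 0.27026481
P = 8.7300 * 0.97238837 * 0.27026481 - 9.3000 * 1.00000000 * 0.22772420 = 0.1764

Answer: Price = 0.1764


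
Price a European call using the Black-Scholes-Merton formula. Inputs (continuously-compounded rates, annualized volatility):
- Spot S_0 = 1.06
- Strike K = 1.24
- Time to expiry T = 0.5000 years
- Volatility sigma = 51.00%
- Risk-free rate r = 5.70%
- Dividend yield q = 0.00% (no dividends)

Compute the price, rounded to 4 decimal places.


Answer: Price = 0.0995

Derivation:
d1 = (ln(S/K) + (r - q + 0.5*sigma^2) * T) / (sigma * sqrt(T)) = -0.17557731
d2 = d1 - sigma * sqrt(T) = -0.53620177
exp(-rT) = 0.97190229; exp(-qT) = 1.00000000
C = S_0 * exp(-qT) * N(d1) - K * exp(-rT) * N(d2)
N(d1) = 0.43031302; N(d2) = 0.29590956
C = 1.0600 * 1.00000000 * 0.43031302 - 1.2400 * 0.97190229 * 0.29590956 = 0.0995


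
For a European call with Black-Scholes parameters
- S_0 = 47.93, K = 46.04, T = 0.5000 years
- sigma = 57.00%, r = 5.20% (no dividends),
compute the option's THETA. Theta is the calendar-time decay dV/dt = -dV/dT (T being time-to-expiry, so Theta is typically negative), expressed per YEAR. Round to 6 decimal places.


d1 = 0.3658496781; d2 = -0.0372011872
phi(d1) = 0.3731176376; exp(-qT) = 1.0000000000; exp(-rT) = 0.9743350896
Theta = -S*exp(-qT)*phi(d1)*sigma/(2*sqrt(T)) - r*K*exp(-rT)*N(d2) + q*S*exp(-qT)*N(d1)
N(d1) = 0.6427613760; N(d2) = 0.4851622960; sqrt(T) = 0.7071067812
Term 1 = -47.9300 * 1.0000000000 * 0.3731176376 * 0.5700 / (2 * 0.7071067812) = -7.2079715837
Term 2 = -0.0520 * 46.0400 * 0.9743350896 * 0.4851622960 = -1.1317071109
Term 3 = 0 (no dividend yield, q = 0)
Theta = -7.2079715837 + (-1.1317071109) + (0.0000000000) = -8.339679

Answer: Theta = -8.339679
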